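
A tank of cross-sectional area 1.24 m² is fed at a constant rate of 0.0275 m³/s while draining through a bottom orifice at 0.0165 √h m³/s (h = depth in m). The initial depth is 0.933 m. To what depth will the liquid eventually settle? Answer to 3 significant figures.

A dh/dt = Q_in − 0.0165 √h. Steady state requires inflow = outflow:
Q_in = 0.0165 √h_ss ⇒ √h_ss = 0.0275/0.0165 = 1.6667.
h_ss = 1.6667² = 2.7778 m. (Since h₀ = 0.933 m < h_ss, the level will rise toward this value.)

2.78 m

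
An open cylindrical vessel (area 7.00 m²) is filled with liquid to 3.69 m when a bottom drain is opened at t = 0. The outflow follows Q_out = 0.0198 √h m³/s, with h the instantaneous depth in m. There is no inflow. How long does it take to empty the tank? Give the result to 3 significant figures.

1360 s

Accumulation of liquid (constant cross-section A): A dh/dt = −0.0198 √h.
Separate and integrate: 2(√h − √h₀) = −(0.0198/A) t.
Tank is empty when √h = 0: t_empty = 2A√h₀/0.0198.
t_empty = 2·7.00·√3.69/0.0198 = 14.000·1.9209/0.0198 = 1358.2 s.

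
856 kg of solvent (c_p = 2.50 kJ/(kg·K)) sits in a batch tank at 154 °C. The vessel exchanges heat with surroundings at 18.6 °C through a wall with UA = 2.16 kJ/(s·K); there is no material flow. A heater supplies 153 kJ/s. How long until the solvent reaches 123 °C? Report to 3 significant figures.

648 s

M c_p dT/dt = −UA(T − T_amb) + Q̇.
τ = M c_p/UA = 990.74 s; T_ss = T_amb + Q̇/UA = 18.6 + 153/2.16 = 89.433 °C.
T(t) = T_ss + (T₀ − T_ss)e^(−t/τ); set T = 123:
t = −τ ln[(T − T_ss)/(T₀ − T_ss)] = −990.74 · ln(0.51988) = 648.11 s.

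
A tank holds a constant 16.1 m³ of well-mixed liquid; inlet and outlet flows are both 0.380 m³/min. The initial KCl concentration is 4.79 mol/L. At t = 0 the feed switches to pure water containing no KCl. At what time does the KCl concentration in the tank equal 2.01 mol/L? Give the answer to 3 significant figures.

Transient balance on the dissolved component: V dC/dt = Q(C_in − C), so τ = V/Q = 42.368 min.
C(t) = C_in + (C₀ − C_in) e^(−t/τ). Set C = 2.01 and solve for t:
e^(−t/τ) = (C − C_in)/(C₀ − C_in) = (2.01 − 0)/(4.79 − 0) = 0.41962
t = −τ ln(…) = 42.368 × 0.86840 = 36.793 min.

36.8 min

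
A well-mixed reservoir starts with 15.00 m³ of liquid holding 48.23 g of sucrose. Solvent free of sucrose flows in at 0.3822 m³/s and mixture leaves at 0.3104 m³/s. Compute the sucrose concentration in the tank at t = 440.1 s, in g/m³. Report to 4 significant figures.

Let m(t) be the amount of sucrose. Volume: V(t) = V₀ + (Q_in − Q_out) t = 15.00 + 0.0718000 t; V(440.1) = 46.5992 m³.
No sucrose enters, so dm/dt = −Q_out · (m/V).
dm/m = −Q_out dt/(V₀ + 0.0718000 t); integrating gives ln(m/m₀) = −(Q_out/(Q_in−Q_out)) ln(V/V₀).
m = m₀ (V₀/V)^(Q_out/(Q_in−Q_out)) = 48.23 × (15.00/46.5992)^(4.32312) = 0.359006 g.
C = m/V = 0.359006/46.5992 = 0.00770412 g/m³.

0.007704 g/m³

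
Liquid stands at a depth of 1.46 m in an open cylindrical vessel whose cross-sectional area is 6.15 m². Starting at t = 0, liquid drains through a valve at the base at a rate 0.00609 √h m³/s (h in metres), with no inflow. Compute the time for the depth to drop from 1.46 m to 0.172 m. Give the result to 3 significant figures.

Volume balance on the tank: A dh/dt = −0.00609 √h.
This is separable: 2 d(√h)/dt = −0.00609/A, so √h = √h₀ − (0.00609/(2A)) t.
t = 2A(√h₀ − √h)/0.00609 = 2·6.15·(√1.46 − √0.172)/0.00609
  = 12.300 × (1.2083 − 0.41473) / 0.00609 = 1602.8 s.

1600 s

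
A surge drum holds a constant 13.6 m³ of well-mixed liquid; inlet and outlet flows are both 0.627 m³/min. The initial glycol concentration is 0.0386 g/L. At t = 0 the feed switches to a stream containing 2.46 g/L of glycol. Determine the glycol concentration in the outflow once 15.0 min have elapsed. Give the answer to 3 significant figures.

Transient balance on the dissolved component: V dC/dt = Q(C_in − C).
Rewrite as dC/dt + C/τ = C_in/τ, τ = V/Q = 21.691 min.
This is linear first-order; C(t) = C_in + (C₀ − C_in) e^(−t/τ).
C(15.0) = 2.46 + (0.0386 − 2.46)·e^(−15.0/21.691) = 2.46 + (-2.4214)·0.50080 = 1.2474 g/L.

1.25 g/L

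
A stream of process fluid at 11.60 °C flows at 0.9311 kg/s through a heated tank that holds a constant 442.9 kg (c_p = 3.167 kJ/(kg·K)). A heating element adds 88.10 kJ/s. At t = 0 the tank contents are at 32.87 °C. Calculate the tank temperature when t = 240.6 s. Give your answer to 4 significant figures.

36.29 °C

Unsteady energy balance on the tank contents: M c_p dT/dt = ṁ c_p (T_in − T) + 88.10.
Rearrange: dT/dt = (T_ss − T)/τ with τ = M/ṁ = 475.674 s and T_ss = T_in + Q̇/(ṁ c_p) = 41.4766 °C.
Solution: T(t) = T_ss + (T₀ − T_ss) e^(−t/τ).
T(240.6) = 41.4766 + (-8.60662)·e^(−240.6/475.674) = 41.4766 + (-8.60662)·0.603018 = 36.2867 °C.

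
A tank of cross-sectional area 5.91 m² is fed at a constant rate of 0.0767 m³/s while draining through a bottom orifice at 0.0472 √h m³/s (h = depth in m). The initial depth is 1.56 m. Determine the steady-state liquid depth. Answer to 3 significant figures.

2.64 m

A dh/dt = Q_in − 0.0472 √h. Steady state requires inflow = outflow:
Q_in = 0.0472 √h_ss ⇒ √h_ss = 0.0767/0.0472 = 1.6250.
h_ss = 1.6250² = 2.6406 m. (Since h₀ = 1.56 m < h_ss, the level will rise toward this value.)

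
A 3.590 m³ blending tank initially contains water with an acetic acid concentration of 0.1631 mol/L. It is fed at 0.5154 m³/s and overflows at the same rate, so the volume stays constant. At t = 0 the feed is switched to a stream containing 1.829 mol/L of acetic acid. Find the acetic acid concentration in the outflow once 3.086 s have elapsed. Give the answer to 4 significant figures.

Unsteady species balance (constant V, well mixed): V dC/dt = Q(C_in − C).
So dC/dt = (C_in − C)/τ with τ = V/Q = 3.590/0.5154 = 6.96546 s.
Solution: C(t) = C_in + (C₀ − C_in) e^(−t/τ).
C(3.086) = 1.829 + (0.1631 − 1.829)·e^(−3.086/6.96546) = 1.829 + (-1.66590)·0.642080 = 0.759360 mol/L.

0.7594 mol/L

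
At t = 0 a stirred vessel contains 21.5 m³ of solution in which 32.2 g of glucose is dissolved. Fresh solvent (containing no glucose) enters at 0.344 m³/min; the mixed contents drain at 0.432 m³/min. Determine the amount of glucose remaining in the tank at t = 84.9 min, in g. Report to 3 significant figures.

Let m(t) be the amount of glucose. Volume: V(t) = V₀ + (Q_in − Q_out) t = 21.5 − 0.088000 t; V(84.9) = 14.029 m³.
Solute balance: dm/dt = 0 − Q_out C = −Q_out m/V(t).
dm/m = −Q_out dt/(V₀ − 0.088000 t); integrating gives ln(m/m₀) = −(Q_out/(Q_in−Q_out)) ln(V/V₀).
m = m₀ (V₀/V)^(Q_out/(Q_in−Q_out)) = 32.2 × (21.5/14.029)^(-4.9091) = 3.9593 g.

3.96 g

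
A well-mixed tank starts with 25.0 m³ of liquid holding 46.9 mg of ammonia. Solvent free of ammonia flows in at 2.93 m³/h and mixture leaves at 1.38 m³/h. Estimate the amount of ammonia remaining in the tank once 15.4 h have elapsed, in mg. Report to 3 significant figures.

Total volume: dV/dt = Q_in − Q_out = 1.5500 m³/h, so V(t) = 25.0 + 1.5500 t and V(15.4) = 48.870 m³.
Solute balance: dm/dt = 0 − Q_out C = −Q_out m/V(t).
dm/m = −Q_out dt/(V₀ + 1.5500 t); integrating gives ln(m/m₀) = −(Q_out/(Q_in−Q_out)) ln(V/V₀).
m = m₀ (V₀/V)^(Q_out/(Q_in−Q_out)) = 46.9 × (25.0/48.870)^(0.89032) = 25.822 mg.

25.8 mg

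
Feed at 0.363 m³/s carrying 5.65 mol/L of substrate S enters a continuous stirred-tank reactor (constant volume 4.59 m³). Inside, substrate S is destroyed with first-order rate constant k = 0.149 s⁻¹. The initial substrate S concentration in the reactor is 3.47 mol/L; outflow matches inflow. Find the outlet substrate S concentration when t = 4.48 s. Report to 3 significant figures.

Accumulation = in − out − consumed: V dC/dt = Q C_in − Q C − k V C.
dC/dt = (Q/V) C_in − (Q/V + k) C; effective rate a = Q/V + k = 0.079085 + 0.149 = 0.22808 s⁻¹.
C_ss = Q C_in/(Q + kV) = 1.9591 mol/L; C(t) = C_ss + (C₀ − C_ss) e^(−a t).
C(4.48) = 1.9591 + (1.5109)·e^(−0.22808·4.48) = 1.9591 + (1.5109)·0.35994 = 2.5029 mol/L.

2.50 mol/L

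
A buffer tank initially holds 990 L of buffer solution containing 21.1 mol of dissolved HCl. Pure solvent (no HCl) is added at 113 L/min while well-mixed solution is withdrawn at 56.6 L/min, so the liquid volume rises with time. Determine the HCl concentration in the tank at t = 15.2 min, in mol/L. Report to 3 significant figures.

Let m(t) be the amount of HCl. Volume: V(t) = V₀ + (Q_in − Q_out) t = 990 + 56.400 t; V(15.2) = 1847.3 L.
No HCl enters, so dm/dt = −Q_out · (m/V).
dm/m = −Q_out dt/(V₀ + 56.400 t); integrating gives ln(m/m₀) = −(Q_out/(Q_in−Q_out)) ln(V/V₀).
m = m₀ (V₀/V)^(Q_out/(Q_in−Q_out)) = 21.1 × (990/1847.3)^(1.0035) = 11.283 mol.
C = m/V = 11.283/1847.3 = 0.0061079 mol/L.

0.00611 mol/L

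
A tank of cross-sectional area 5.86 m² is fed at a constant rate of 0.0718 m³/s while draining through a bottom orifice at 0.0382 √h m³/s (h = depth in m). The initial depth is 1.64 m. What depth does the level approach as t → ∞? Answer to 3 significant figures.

3.53 m

Level balance: A dh/dt = 0.0718 − 0.0382 √h. Setting dh/dt = 0:
Q_in = 0.0382 √h_ss ⇒ √h_ss = 0.0718/0.0382 = 1.8796.
h_ss = 1.8796² = 3.5328 m. (Since h₀ = 1.64 m < h_ss, the level will rise toward this value.)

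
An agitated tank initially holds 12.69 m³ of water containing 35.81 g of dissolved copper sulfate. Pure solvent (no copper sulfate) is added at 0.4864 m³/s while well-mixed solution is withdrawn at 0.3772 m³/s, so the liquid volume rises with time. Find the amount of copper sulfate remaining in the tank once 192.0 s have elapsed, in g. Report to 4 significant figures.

1.232 g

Total volume: dV/dt = Q_in − Q_out = 0.109200 m³/s, so V(t) = 12.69 + 0.109200 t and V(192.0) = 33.6564 m³.
Species balance (pure solvent in): dm/dt = −Q_out · m/V(t).
Separate: dm/m = −Q_out dt/V(t) ⇒ ln(m/m₀) = −(Q_out/(Q_in−Q_out)) ln(V/V₀).
m = m₀ (V₀/V)^(Q_out/(Q_in−Q_out)) = 35.81 × (12.69/33.6564)^(3.45421) = 1.23248 g.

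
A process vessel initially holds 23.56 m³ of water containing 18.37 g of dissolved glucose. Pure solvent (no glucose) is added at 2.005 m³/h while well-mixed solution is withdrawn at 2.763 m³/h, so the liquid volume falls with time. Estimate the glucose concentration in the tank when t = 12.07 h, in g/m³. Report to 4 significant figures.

Let m(t) be the amount of glucose. Volume: V(t) = V₀ + (Q_in − Q_out) t = 23.56 − 0.758000 t; V(12.07) = 14.4109 m³.
Species balance (pure solvent in): dm/dt = −Q_out · m/V(t).
dm/m = −Q_out dt/(V₀ − 0.758000 t); integrating gives ln(m/m₀) = −(Q_out/(Q_in−Q_out)) ln(V/V₀).
m = m₀ (V₀/V)^(Q_out/(Q_in−Q_out)) = 18.37 × (23.56/14.4109)^(-3.64512) = 3.06153 g.
C = m/V = 3.06153/14.4109 = 0.212445 g/m³.

0.2124 g/m³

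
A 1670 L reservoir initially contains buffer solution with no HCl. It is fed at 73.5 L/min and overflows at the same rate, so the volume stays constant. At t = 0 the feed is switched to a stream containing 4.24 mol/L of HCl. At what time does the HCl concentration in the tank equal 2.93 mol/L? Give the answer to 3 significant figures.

Species balance: V dC/dt = Q(C_in − C) ⇒ τ = V/Q = 22.721 min.
C(t) = C_in + (C₀ − C_in) e^(−t/τ). Set C = 2.93 and solve for t:
e^(−t/τ) = (C − C_in)/(C₀ − C_in) = (2.93 − 4.24)/(0 − 4.24) = 0.30896
t = −τ ln(…) = 22.721 × 1.1745 = 26.687 min.

26.7 min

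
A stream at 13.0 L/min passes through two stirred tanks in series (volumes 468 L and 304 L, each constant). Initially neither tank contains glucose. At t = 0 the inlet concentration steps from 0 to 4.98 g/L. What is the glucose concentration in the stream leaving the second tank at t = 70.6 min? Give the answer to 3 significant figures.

3.43 g/L

Time constants: τᵢ = Vᵢ/Q for each well-mixed tank.
τ₁ = 468/13.0 = 36.000 min; τ₂ = 304/13.0 = 23.385 min.
Solving the cascade with C₁(0)=C₂(0)=0 gives C₂(t) = C_in[1 − (τ₁ e^(−t/τ₁) − τ₂ e^(−t/τ₂))/(τ₁ − τ₂)].
At t = 70.6: e^(−t/τ₁) = 0.14070, e^(−t/τ₂) = 0.048846.
C₂ = 4.98·[1 − (36.000·0.14070 − 23.385·0.048846)/(12.615)] = 4.98·0.68903 = 3.4314 g/L.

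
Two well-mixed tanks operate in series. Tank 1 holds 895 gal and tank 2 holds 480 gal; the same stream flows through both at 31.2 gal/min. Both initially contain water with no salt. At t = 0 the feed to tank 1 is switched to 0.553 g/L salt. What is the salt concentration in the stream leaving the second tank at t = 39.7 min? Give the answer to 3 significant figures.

0.303 g/L

Species balance on tank i: dCᵢ/dt = (Cᵢ₋₁ − Cᵢ)/τᵢ with τᵢ = Vᵢ/Q.
τ₁ = 895/31.2 = 28.686 min; τ₂ = 480/31.2 = 15.385 min.
Solving the cascade with C₁(0)=C₂(0)=0 gives C₂(t) = C_in[1 − (τ₁ e^(−t/τ₁) − τ₂ e^(−t/τ₂))/(τ₁ − τ₂)].
At t = 39.7: e^(−t/τ₁) = 0.25059, e^(−t/τ₂) = 0.075736.
C₂ = 0.553·[1 − (28.686·0.25059 − 15.385·0.075736)/(13.301)] = 0.553·0.54718 = 0.30259 g/L.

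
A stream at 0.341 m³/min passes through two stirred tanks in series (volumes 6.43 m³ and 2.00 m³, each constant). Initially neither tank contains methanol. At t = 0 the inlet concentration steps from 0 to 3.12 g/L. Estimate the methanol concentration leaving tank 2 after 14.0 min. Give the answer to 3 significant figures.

1.09 g/L

Time constants: τᵢ = Vᵢ/Q for each well-mixed tank.
τ₁ = 6.43/0.341 = 18.856 min; τ₂ = 2.00/0.341 = 5.8651 min.
Tank 1: C₁ = C_in(1 − e^(−t/τ₁)). Tank 2 (τ₁ ≠ τ₂): C₂ = C_in[1 − (τ₁ e^(−t/τ₁) − τ₂ e^(−t/τ₂))/(τ₁ − τ₂)].
At t = 14.0: e^(−t/τ₁) = 0.47594, e^(−t/τ₂) = 0.091905.
C₂ = 3.12·[1 − (18.856·0.47594 − 5.8651·0.091905)/(12.991)] = 3.12·0.35068 = 1.0941 g/L.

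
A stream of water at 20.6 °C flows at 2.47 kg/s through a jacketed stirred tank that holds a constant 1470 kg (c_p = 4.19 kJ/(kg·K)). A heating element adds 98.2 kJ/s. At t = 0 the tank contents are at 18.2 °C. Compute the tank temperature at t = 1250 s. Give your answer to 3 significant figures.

28.6 °C

Unsteady energy balance on the tank contents: M c_p dT/dt = ṁ c_p (T_in − T) + 98.2.
τ = M/ṁ = 595.14 s; T_ss = T_in + Q̇/(ṁ c_p) = 20.6 + 98.2/(2.47·4.19) = 30.089 °C.
Integrating: T(t) = T_ss + (T₀ − T_ss) e^(−t/τ).
T(1250) = 30.089 + (-11.889)·e^(−1250/595.14) = 30.089 + (-11.889)·0.12241 = 28.633 °C.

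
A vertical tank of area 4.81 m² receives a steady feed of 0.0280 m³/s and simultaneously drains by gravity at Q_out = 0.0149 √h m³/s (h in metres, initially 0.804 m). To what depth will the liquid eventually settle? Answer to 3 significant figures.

3.53 m

Level balance: A dh/dt = 0.0280 − 0.0149 √h. Setting dh/dt = 0:
Q_in = 0.0149 √h_ss ⇒ √h_ss = 0.0280/0.0149 = 1.8792.
h_ss = 1.8792² = 3.5314 m. (Since h₀ = 0.804 m < h_ss, the level will rise toward this value.)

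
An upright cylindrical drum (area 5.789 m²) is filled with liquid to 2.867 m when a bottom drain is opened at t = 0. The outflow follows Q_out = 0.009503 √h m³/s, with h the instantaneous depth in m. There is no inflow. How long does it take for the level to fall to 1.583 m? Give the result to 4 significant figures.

Volume balance on the tank: A dh/dt = −0.009503 √h.
∫ h^(−1/2) dh = −(0.009503/A) ∫ dt, giving 2√h = 2√h₀ − (0.009503/A) t.
t = 2A(√h₀ − √h)/0.009503 = 2·5.789·(√2.867 − √1.583)/0.009503
  = 11.5780 × (1.69322 − 1.25817) / 0.009503 = 530.042 s.

530.0 s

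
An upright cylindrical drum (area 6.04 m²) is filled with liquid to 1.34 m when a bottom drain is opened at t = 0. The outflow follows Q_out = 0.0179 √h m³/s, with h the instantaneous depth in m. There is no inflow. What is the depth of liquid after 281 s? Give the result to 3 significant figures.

0.549 m

With no inflow, A dh/dt = −0.0179 √h.
Separate and integrate: 2(√h − √h₀) = −(0.0179/A) t.
√h = √1.34 − 0.0179·281/(2·6.04) = 1.1576 − 0.41638 = 0.74120.
h = 0.74120² = 0.54938 m.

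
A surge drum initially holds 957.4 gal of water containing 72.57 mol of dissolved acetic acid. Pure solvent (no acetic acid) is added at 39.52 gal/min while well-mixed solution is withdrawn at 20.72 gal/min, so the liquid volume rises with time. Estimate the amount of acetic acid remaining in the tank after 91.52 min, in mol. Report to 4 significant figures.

23.36 mol

Total volume: dV/dt = Q_in − Q_out = 18.8000 gal/min, so V(t) = 957.4 + 18.8000 t and V(91.52) = 2677.98 gal.
No acetic acid enters, so dm/dt = −Q_out · (m/V).
Separate: dm/m = −Q_out dt/V(t) ⇒ ln(m/m₀) = −(Q_out/(Q_in−Q_out)) ln(V/V₀).
m = m₀ (V₀/V)^(Q_out/(Q_in−Q_out)) = 72.57 × (957.4/2677.98)^(1.10213) = 23.3573 mol.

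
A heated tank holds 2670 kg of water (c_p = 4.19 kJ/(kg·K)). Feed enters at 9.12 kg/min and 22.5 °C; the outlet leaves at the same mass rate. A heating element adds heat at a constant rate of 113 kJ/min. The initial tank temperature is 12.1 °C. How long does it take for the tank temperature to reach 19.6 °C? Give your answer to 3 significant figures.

M c_p dT/dt = ṁ c_p (T_in − T) + Q̇.
τ = M/ṁ = 292.76 min; T_ss = T_in + Q̇/(ṁ c_p) = 25.457 °C.
T(t) = T_ss + (T₀ − T_ss) e^(−t/τ). Set T = 19.6:
e^(−t/τ) = (19.6 − 25.457)/(12.1 − 25.457) = 0.43850
t = −292.76 · ln(0.43850) = 241.35 min.

241 min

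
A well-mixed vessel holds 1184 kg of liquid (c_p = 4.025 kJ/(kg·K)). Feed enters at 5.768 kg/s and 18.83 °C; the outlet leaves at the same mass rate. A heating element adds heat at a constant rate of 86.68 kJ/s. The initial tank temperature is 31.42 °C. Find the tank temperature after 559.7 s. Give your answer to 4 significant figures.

Unsteady energy balance on the tank contents: M c_p dT/dt = ṁ c_p (T_in − T) + 86.68.
τ = M/ṁ = 205.270 s; T_ss = T_in + Q̇/(ṁ c_p) = 18.83 + 86.68/(5.768·4.025) = 22.5636 °C.
T approaches T_ss exponentially: T(t) = T_ss + (T₀ − T_ss) e^(−t/τ).
T(559.7) = 22.5636 + (8.85640)·e^(−559.7/205.270) = 22.5636 + (8.85640)·0.0654384 = 23.1431 °C.

23.14 °C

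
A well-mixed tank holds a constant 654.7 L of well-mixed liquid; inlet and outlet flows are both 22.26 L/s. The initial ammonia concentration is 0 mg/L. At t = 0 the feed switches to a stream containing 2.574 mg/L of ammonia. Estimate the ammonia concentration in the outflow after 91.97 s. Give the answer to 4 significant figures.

Accumulation = in − out for the solute gives V dC/dt = Q(C_in − C).
So dC/dt = (C_in − C)/τ with τ = V/Q = 654.7/22.26 = 29.4115 s.
Integrating: C(t) = C_in + (C₀ − C_in) e^(−t/τ).
C(91.97) = 2.574 + (0 − 2.574)·e^(−91.97/29.4115) = 2.574 + (-2.57400)·0.0438488 = 2.46113 mg/L.

2.461 mg/L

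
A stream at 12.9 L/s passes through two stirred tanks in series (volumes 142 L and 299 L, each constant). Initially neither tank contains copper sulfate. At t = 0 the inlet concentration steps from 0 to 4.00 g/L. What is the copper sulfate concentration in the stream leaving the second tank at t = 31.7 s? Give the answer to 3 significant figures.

Species balance on tank i: dCᵢ/dt = (Cᵢ₋₁ − Cᵢ)/τᵢ with τᵢ = Vᵢ/Q.
τ₁ = 142/12.9 = 11.008 s; τ₂ = 299/12.9 = 23.178 s.
Solving the cascade with C₁(0)=C₂(0)=0 gives C₂(t) = C_in[1 − (τ₁ e^(−t/τ₁) − τ₂ e^(−t/τ₂))/(τ₁ − τ₂)].
At t = 31.7: e^(−t/τ₁) = 0.056147, e^(−t/τ₂) = 0.25470.
C₂ = 4.00·[1 − (11.008·0.056147 − 23.178·0.25470)/(-12.171)] = 4.00·0.56571 = 2.2628 g/L.

2.26 g/L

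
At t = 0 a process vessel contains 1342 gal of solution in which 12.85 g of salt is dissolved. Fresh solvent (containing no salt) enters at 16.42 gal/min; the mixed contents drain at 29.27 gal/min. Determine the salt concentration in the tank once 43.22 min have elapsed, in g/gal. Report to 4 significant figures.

Total volume: dV/dt = Q_in − Q_out = -12.8500 gal/min, so V(t) = 1342 − 12.8500 t and V(43.22) = 786.623 gal.
Species balance (pure solvent in): dm/dt = −Q_out · m/V(t).
Separate: dm/m = −Q_out dt/V(t) ⇒ ln(m/m₀) = −(Q_out/(Q_in−Q_out)) ln(V/V₀).
m = m₀ (V₀/V)^(Q_out/(Q_in−Q_out)) = 12.85 × (1342/786.623)^(-2.27782) = 3.80611 g.
C = m/V = 3.80611/786.623 = 0.00483854 g/gal.

0.004839 g/gal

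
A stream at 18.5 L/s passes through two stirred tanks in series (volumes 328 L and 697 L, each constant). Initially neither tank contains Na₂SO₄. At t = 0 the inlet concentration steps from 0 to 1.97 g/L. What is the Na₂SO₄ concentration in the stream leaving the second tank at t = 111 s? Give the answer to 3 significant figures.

1.78 g/L

Species balance on tank i: dCᵢ/dt = (Cᵢ₋₁ − Cᵢ)/τᵢ with τᵢ = Vᵢ/Q.
τ₁ = 328/18.5 = 17.730 s; τ₂ = 697/18.5 = 37.676 s.
Tank 1: C₁ = C_in(1 − e^(−t/τ₁)). Tank 2 (τ₁ ≠ τ₂): C₂ = C_in[1 − (τ₁ e^(−t/τ₁) − τ₂ e^(−t/τ₂))/(τ₁ − τ₂)].
At t = 111: e^(−t/τ₁) = 0.0019100, e^(−t/τ₂) = 0.052539.
C₂ = 1.97·[1 − (17.730·0.0019100 − 37.676·0.052539)/(-19.946)] = 1.97·0.90246 = 1.7778 g/L.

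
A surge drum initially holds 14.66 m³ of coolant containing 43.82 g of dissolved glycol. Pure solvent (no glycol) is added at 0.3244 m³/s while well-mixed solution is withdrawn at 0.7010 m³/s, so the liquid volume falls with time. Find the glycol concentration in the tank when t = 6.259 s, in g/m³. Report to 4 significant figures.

2.570 g/m³

Total volume: dV/dt = Q_in − Q_out = -0.376600 m³/s, so V(t) = 14.66 − 0.376600 t and V(6.259) = 12.3029 m³.
No glycol enters, so dm/dt = −Q_out · (m/V).
Separate: dm/m = −Q_out dt/V(t) ⇒ ln(m/m₀) = −(Q_out/(Q_in−Q_out)) ln(V/V₀).
m = m₀ (V₀/V)^(Q_out/(Q_in−Q_out)) = 43.82 × (14.66/12.3029)^(-1.86139) = 31.6205 g.
C = m/V = 31.6205/12.3029 = 2.57017 g/m³.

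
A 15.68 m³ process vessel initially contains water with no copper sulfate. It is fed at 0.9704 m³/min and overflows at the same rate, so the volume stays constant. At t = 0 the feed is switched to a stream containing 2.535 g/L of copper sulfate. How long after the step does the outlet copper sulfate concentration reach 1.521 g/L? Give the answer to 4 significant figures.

14.81 min

Species balance: V dC/dt = Q(C_in − C) ⇒ τ = V/Q = 16.1583 min.
C(t) = C_in + (C₀ − C_in) e^(−t/τ). Set C = 1.521 and solve for t:
e^(−t/τ) = (C − C_in)/(C₀ − C_in) = (1.521 − 2.535)/(0 − 2.535) = 0.400000
t = −τ ln(…) = 16.1583 × 0.916291 = 14.8057 min.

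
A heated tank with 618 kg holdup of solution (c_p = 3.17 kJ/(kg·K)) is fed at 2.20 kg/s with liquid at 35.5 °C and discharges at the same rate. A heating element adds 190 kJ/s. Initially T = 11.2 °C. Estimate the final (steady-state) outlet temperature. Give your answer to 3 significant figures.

M c_p dT/dt = ṁ c_p (T_in − T) + Q̇.
At steady state dT/dt = 0 ⇒ T_ss = T_in + Q̇/(ṁ c_p) = 35.5 + 190/(2.20·3.17) = 62.744 °C.

62.7 °C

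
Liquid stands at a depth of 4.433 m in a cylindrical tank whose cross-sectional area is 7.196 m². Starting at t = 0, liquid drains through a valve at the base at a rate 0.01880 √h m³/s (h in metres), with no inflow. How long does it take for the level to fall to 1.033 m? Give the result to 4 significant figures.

833.7 s

A dh/dt = −Q_out = −0.01880 √h.
Separate and integrate: 2(√h − √h₀) = −(0.01880/A) t.
t = 2A(√h₀ − √h)/0.01880 = 2·7.196·(√4.433 − √1.033)/0.01880
  = 14.3920 × (2.10547 − 1.01637) / 0.01880 = 833.743 s.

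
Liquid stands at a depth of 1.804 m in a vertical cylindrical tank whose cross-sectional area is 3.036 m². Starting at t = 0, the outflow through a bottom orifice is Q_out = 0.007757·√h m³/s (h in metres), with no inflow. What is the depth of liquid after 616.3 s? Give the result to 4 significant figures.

With no inflow, A dh/dt = −0.007757 √h.
∫ h^(−1/2) dh = −(0.007757/A) ∫ dt, giving 2√h = 2√h₀ − (0.007757/A) t.
√h = √1.804 − 0.007757·616.3/(2·3.036) = 1.34313 − 0.787325 = 0.555805.
h = 0.555805² = 0.308920 m.

0.3089 m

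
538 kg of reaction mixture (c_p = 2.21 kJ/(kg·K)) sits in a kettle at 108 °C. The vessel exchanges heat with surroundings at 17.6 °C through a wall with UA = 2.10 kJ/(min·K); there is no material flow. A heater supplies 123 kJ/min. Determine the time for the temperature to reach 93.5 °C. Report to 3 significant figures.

Lumped-capacitance energy balance: M c_p dT/dt = UA(T_amb − T) + Q̇.
τ = M c_p/UA = 566.18 min; T_ss = T_amb + Q̇/UA = 17.6 + 123/2.10 = 76.171 °C.
T(t) = T_ss + (T₀ − T_ss)e^(−t/τ); set T = 93.5:
t = −τ ln[(T − T_ss)/(T₀ − T_ss)] = −566.18 · ln(0.54443) = 344.24 min.

344 min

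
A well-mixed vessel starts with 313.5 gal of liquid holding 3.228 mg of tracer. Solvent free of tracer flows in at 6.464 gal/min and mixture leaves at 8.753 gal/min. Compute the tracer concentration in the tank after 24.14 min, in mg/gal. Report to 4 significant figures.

Let m(t) be the amount of tracer. Volume: V(t) = V₀ + (Q_in − Q_out) t = 313.5 − 2.28900 t; V(24.14) = 258.244 gal.
Species balance (pure solvent in): dm/dt = −Q_out · m/V(t).
Separate: dm/m = −Q_out dt/V(t) ⇒ ln(m/m₀) = −(Q_out/(Q_in−Q_out)) ln(V/V₀).
m = m₀ (V₀/V)^(Q_out/(Q_in−Q_out)) = 3.228 × (313.5/258.244)^(-3.82394) = 1.53790 mg.
C = m/V = 1.53790/258.244 = 0.00595521 mg/gal.

0.005955 mg/gal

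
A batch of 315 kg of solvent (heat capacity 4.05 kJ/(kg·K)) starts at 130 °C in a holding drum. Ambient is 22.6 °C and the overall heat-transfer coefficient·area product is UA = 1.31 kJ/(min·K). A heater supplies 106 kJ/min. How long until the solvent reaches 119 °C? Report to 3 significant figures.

Energy balance: M c_p dT/dt = −UA(T − T_amb) + Q̇.
τ = M c_p/UA = 973.85 min; T_ss = T_amb + Q̇/UA = 22.6 + 106/1.31 = 103.52 °C.
T(t) = T_ss + (T₀ − T_ss)e^(−t/τ); set T = 119:
t = −τ ln[(T − T_ss)/(T₀ − T_ss)] = −973.85 · ln(0.58465) = 522.70 min.

523 min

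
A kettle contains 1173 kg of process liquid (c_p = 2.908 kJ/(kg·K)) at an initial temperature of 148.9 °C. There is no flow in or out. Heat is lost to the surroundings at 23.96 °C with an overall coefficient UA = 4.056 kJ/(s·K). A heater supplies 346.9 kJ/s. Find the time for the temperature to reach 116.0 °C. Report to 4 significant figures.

1514 s

M c_p dT/dt = −UA(T − T_amb) + Q̇.
τ = M c_p/UA = 840.997 s; T_ss = T_amb + Q̇/UA = 23.96 + 346.9/4.056 = 109.488 °C.
T(t) = T_ss + (T₀ − T_ss)e^(−t/τ); set T = 116.0:
t = −τ ln[(T − T_ss)/(T₀ − T_ss)] = −840.997 · ln(0.165237) = 1514.11 s.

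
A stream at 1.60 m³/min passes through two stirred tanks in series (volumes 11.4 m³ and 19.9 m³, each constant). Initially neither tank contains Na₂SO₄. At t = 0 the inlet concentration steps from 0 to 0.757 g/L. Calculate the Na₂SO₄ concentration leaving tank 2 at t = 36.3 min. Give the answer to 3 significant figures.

Each tank obeys Vᵢ dCᵢ/dt = Q(Cᵢ₋₁ − Cᵢ), so τᵢ = Vᵢ/Q.
τ₁ = 11.4/1.60 = 7.1250 min; τ₂ = 19.9/1.60 = 12.437 min.
Solving the cascade with C₁(0)=C₂(0)=0 gives C₂(t) = C_in[1 − (τ₁ e^(−t/τ₁) − τ₂ e^(−t/τ₂))/(τ₁ − τ₂)].
At t = 36.3: e^(−t/τ₁) = 0.0061289, e^(−t/τ₂) = 0.054010.
C₂ = 0.757·[1 − (7.1250·0.0061289 − 12.437·0.054010)/(-5.3125)] = 0.757·0.88177 = 0.66750 g/L.

0.668 g/L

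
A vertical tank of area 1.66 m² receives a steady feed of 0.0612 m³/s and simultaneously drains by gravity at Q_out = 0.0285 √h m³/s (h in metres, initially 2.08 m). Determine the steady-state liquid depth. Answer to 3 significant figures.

A dh/dt = Q_in − 0.0285 √h. Steady state requires inflow = outflow:
Q_in = 0.0285 √h_ss ⇒ √h_ss = 0.0612/0.0285 = 2.1474.
h_ss = 2.1474² = 4.6112 m. (Since h₀ = 2.08 m < h_ss, the level will rise toward this value.)

4.61 m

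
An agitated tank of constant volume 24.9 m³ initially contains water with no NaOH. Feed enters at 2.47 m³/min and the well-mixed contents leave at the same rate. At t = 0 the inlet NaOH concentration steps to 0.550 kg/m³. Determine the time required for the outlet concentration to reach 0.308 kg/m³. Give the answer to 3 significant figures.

8.28 min

Accumulation = in − out for the solute gives V dC/dt = Q(C_in − C), so τ = V/Q = 10.081 min.
C(t) = C_in + (C₀ − C_in) e^(−t/τ). Set C = 0.308 and solve for t:
e^(−t/τ) = (C − C_in)/(C₀ − C_in) = (0.308 − 0.550)/(0 − 0.550) = 0.44000
t = −τ ln(…) = 10.081 × 0.82098 = 8.2763 min.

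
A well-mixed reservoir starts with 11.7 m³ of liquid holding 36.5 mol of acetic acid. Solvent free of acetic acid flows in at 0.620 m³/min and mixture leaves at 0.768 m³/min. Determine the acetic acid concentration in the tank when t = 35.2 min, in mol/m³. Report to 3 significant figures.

0.264 mol/m³

Let m(t) be the amount of acetic acid. Volume: V(t) = V₀ + (Q_in − Q_out) t = 11.7 − 0.14800 t; V(35.2) = 6.4904 m³.
Solute balance: dm/dt = 0 − Q_out C = −Q_out m/V(t).
dm/m = −Q_out dt/(V₀ − 0.14800 t); integrating gives ln(m/m₀) = −(Q_out/(Q_in−Q_out)) ln(V/V₀).
m = m₀ (V₀/V)^(Q_out/(Q_in−Q_out)) = 36.5 × (11.7/6.4904)^(-5.1892) = 1.7152 mol.
C = m/V = 1.7152/6.4904 = 0.26426 mol/m³.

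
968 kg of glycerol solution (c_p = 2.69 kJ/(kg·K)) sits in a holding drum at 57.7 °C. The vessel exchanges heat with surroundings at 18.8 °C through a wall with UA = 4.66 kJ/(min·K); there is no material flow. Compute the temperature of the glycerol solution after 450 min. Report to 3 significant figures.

M c_p dT/dt = −UA(T − T_amb).
dT/dt = (T_ss − T)/τ with T_ss = T_amb = 18.800 °C, τ = M c_p/UA = 968·2.69/4.66 = 558.78 min.
Integrating: T(t) = T_ss + (T₀ − T_ss) e^(−t/τ).
T(450) = 18.800 + (38.900)·0.44694 = 36.186 °C.

36.2 °C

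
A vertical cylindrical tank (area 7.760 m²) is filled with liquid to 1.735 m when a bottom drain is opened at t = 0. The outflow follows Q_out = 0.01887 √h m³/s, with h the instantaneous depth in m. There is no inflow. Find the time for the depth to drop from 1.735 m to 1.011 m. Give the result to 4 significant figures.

256.4 s

Mass balance (ρ constant): A dh/dt = −0.01887 √h.
∫ h^(−1/2) dh = −(0.01887/A) ∫ dt, giving 2√h = 2√h₀ − (0.01887/A) t.
t = 2A(√h₀ − √h)/0.01887 = 2·7.760·(√1.735 − √1.011)/0.01887
  = 15.5200 × (1.31719 − 1.00548) / 0.01887 = 256.371 s.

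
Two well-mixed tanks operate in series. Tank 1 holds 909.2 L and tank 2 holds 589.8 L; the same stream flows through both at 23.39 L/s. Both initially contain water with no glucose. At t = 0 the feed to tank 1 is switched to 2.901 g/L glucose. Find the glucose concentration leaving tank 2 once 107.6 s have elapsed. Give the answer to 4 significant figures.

Species balance on tank i: dCᵢ/dt = (Cᵢ₋₁ − Cᵢ)/τᵢ with τᵢ = Vᵢ/Q.
τ₁ = 909.2/23.39 = 38.8713 s; τ₂ = 589.8/23.39 = 25.2159 s.
Tank 1: C₁ = C_in(1 − e^(−t/τ₁)). Tank 2 (τ₁ ≠ τ₂): C₂ = C_in[1 − (τ₁ e^(−t/τ₁) − τ₂ e^(−t/τ₂))/(τ₁ − τ₂)].
At t = 107.6: e^(−t/τ₁) = 0.0627807, e^(−t/τ₂) = 0.0140217.
C₂ = 2.901·[1 − (38.8713·0.0627807 − 25.2159·0.0140217)/(13.6554)] = 2.901·0.847182 = 2.45767 g/L.

2.458 g/L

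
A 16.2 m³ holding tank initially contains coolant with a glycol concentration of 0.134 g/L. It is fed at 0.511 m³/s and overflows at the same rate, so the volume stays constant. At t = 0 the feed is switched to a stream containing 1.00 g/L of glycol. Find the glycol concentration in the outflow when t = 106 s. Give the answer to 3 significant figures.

0.969 g/L

Mass balance on the solute (V constant): V dC/dt = Q(C_in − C).
So dC/dt = (C_in − C)/τ with τ = V/Q = 16.2/0.511 = 31.703 s.
Solution: C(t) = C_in + (C₀ − C_in) e^(−t/τ).
C(106) = 1.00 + (0.134 − 1.00)·e^(−106/31.703) = 1.00 + (-0.86600)·0.035310 = 0.96942 g/L.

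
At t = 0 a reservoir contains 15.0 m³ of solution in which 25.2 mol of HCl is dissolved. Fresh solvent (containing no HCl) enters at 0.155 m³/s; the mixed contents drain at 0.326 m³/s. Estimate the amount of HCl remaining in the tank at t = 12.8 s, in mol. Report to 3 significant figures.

Let m(t) be the amount of HCl. Volume: V(t) = V₀ + (Q_in − Q_out) t = 15.0 − 0.17100 t; V(12.8) = 12.811 m³.
Species balance (pure solvent in): dm/dt = −Q_out · m/V(t).
dm/m = −Q_out dt/(V₀ − 0.17100 t); integrating gives ln(m/m₀) = −(Q_out/(Q_in−Q_out)) ln(V/V₀).
m = m₀ (V₀/V)^(Q_out/(Q_in−Q_out)) = 25.2 × (15.0/12.811)^(-1.9064) = 18.656 mol.

18.7 mol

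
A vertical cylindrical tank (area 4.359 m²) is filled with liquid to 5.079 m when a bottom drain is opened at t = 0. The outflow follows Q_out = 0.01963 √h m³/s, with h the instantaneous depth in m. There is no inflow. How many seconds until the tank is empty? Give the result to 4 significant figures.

1001 s

A dh/dt = −Q_out = −0.01963 √h.
This is separable: 2 d(√h)/dt = −0.01963/A, so √h = √h₀ − (0.01963/(2A)) t.
Tank is empty when √h = 0: t_empty = 2A√h₀/0.01963.
t_empty = 2·4.359·√5.079/0.01963 = 8.71800·2.25366/0.01963 = 1000.89 s.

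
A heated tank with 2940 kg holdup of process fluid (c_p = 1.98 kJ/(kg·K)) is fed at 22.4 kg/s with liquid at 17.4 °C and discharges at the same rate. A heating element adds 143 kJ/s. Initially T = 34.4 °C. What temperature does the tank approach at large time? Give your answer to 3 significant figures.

M c_p dT/dt = ṁ c_p (T_in − T) + Q̇.
At steady state dT/dt = 0 ⇒ T_ss = T_in + Q̇/(ṁ c_p) = 17.4 + 143/(22.4·1.98) = 20.624 °C.

20.6 °C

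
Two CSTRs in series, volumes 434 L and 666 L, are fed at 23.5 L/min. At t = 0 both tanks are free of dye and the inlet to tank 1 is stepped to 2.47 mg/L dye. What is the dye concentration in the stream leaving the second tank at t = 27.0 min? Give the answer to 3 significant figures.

Each tank obeys Vᵢ dCᵢ/dt = Q(Cᵢ₋₁ − Cᵢ), so τᵢ = Vᵢ/Q.
τ₁ = 434/23.5 = 18.468 min; τ₂ = 666/23.5 = 28.340 min.
Tank 1: C₁ = C_in(1 − e^(−t/τ₁)). Tank 2 (τ₁ ≠ τ₂): C₂ = C_in[1 − (τ₁ e^(−t/τ₁) − τ₂ e^(−t/τ₂))/(τ₁ − τ₂)].
At t = 27.0: e^(−t/τ₁) = 0.23178, e^(−t/τ₂) = 0.38570.
C₂ = 2.47·[1 − (18.468·0.23178 − 28.340·0.38570)/(-9.8723)] = 2.47·0.32637 = 0.80612 mg/L.

0.806 mg/L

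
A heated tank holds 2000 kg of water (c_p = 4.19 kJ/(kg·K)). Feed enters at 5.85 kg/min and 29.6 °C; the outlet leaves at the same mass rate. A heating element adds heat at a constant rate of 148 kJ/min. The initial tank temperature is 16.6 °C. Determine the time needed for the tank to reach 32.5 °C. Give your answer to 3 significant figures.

Energy balance: M c_p dT/dt = ṁ c_p (T_in − T) + 148.
τ = M/ṁ = 341.88 min; T_ss = T_in + Q̇/(ṁ c_p) = 35.638 °C.
T(t) = T_ss + (T₀ − T_ss) e^(−t/τ). Set T = 32.5:
e^(−t/τ) = (32.5 − 35.638)/(16.6 − 35.638) = 0.16483
t = −341.88 · ln(0.16483) = 616.36 min.

616 min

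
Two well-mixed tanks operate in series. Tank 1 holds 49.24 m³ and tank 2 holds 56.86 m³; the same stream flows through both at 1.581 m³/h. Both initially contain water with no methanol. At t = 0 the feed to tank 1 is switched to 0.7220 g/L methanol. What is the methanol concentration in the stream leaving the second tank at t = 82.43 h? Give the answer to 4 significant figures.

Time constants: τᵢ = Vᵢ/Q for each well-mixed tank.
τ₁ = 49.24/1.581 = 31.1448 h; τ₂ = 56.86/1.581 = 35.9646 h.
Solving the cascade with C₁(0)=C₂(0)=0 gives C₂(t) = C_in[1 − (τ₁ e^(−t/τ₁) − τ₂ e^(−t/τ₂))/(τ₁ − τ₂)].
At t = 82.43: e^(−t/τ₁) = 0.0708872, e^(−t/τ₂) = 0.101066.
C₂ = 0.7220·[1 − (31.1448·0.0708872 − 35.9646·0.101066)/(-4.81973)] = 0.7220·0.703917 = 0.508228 g/L.

0.5082 g/L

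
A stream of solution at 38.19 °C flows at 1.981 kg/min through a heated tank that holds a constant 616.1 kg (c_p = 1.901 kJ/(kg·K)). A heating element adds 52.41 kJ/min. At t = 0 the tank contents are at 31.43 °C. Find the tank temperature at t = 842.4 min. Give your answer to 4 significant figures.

Heat balance on the well-mixed liquid: M c_p dT/dt = ṁ c_p (T_in − T) + 52.41.
Rearrange: dT/dt = (T_ss − T)/τ with τ = M/ṁ = 311.005 min and T_ss = T_in + Q̇/(ṁ c_p) = 52.1071 °C.
This is linear first-order; T(t) = T_ss + (T₀ − T_ss) e^(−t/τ).
T(842.4) = 52.1071 + (-20.6771)·e^(−842.4/311.005) = 52.1071 + (-20.6771)·0.0666272 = 50.7294 °C.

50.73 °C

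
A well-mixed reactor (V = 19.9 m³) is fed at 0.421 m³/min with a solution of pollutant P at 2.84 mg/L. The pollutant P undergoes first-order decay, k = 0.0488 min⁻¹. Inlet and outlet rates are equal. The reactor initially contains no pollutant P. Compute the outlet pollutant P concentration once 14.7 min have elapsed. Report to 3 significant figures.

0.552 mg/L

Species balance: V dC/dt = Q C_in − Q C − k V C.
This is linear with rate a = Q/V + k = 0.069956 min⁻¹.
C_ss = Q C_in/(Q + kV) = 0.85886 mg/L; C(t) = C_ss + (C₀ − C_ss) e^(−a t).
C(14.7) = 0.85886 + (-0.85886)·e^(−0.069956·14.7) = 0.85886 + (-0.85886)·0.35760 = 0.55174 mg/L.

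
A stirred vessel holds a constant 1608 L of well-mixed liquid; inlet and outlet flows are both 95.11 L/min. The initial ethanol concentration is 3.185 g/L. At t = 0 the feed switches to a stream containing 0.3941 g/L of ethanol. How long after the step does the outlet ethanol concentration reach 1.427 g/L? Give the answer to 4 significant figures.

16.81 min

Transient balance on the dissolved component: V dC/dt = Q(C_in − C), so τ = V/Q = 16.9067 min.
C(t) = C_in + (C₀ − C_in) e^(−t/τ). Set C = 1.427 and solve for t:
e^(−t/τ) = (C − C_in)/(C₀ − C_in) = (1.427 − 0.3941)/(3.185 − 0.3941) = 0.370096
t = −τ ln(…) = 16.9067 × 0.993994 = 16.8052 min.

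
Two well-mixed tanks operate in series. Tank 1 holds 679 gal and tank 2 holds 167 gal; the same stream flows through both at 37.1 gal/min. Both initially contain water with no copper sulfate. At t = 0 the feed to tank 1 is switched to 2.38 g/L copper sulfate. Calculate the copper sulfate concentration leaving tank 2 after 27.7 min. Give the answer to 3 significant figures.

Time constants: τᵢ = Vᵢ/Q for each well-mixed tank.
τ₁ = 679/37.1 = 18.302 min; τ₂ = 167/37.1 = 4.5013 min.
Solving the cascade with C₁(0)=C₂(0)=0 gives C₂(t) = C_in[1 − (τ₁ e^(−t/τ₁) − τ₂ e^(−t/τ₂))/(τ₁ − τ₂)].
At t = 27.7: e^(−t/τ₁) = 0.22014, e^(−t/τ₂) = 0.0021256.
C₂ = 2.38·[1 − (18.302·0.22014 − 4.5013·0.0021256)/(13.801)] = 2.38·0.70875 = 1.6868 g/L.

1.69 g/L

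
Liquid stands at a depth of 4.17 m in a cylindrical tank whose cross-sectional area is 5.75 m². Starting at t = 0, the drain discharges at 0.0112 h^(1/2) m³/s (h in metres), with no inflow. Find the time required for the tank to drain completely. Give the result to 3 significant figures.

2100 s

A dh/dt = −Q_out = −0.0112 √h.
This is separable: 2 d(√h)/dt = −0.0112/A, so √h = √h₀ − (0.0112/(2A)) t.
Set h = 0: 2√h₀ = (0.0112/A) t_empty ⇒ t_empty = 2A√h₀/0.0112.
t_empty = 2·5.75·√4.17/0.0112 = 11.500·2.0421/0.0112 = 2096.8 s.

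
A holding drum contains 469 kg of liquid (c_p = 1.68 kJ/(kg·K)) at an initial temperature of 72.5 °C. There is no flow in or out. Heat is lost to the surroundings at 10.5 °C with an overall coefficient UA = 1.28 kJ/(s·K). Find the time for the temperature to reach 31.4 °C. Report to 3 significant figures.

669 s

M c_p dT/dt = −UA(T − T_amb).
τ = M c_p/UA = 615.56 s; T_ss = T_amb = 10.500 °C.
T(t) = T_ss + (T₀ − T_ss)e^(−t/τ); set T = 31.4:
t = −τ ln[(T − T_ss)/(T₀ − T_ss)] = −615.56 · ln(0.33710) = 669.35 s.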